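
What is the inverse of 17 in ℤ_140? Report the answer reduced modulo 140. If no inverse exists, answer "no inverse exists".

33

Run Euclid on (140, 17):
140 = 8·17 + 4
17 = 4·4 + 1
4 = 4·1 + 0
gcd = 1, so the inverse exists. Back-substitute:
1 = 17 − 4·4
1 = −4·140 + 33·17
So 17·33 ≡ 1 (mod 140).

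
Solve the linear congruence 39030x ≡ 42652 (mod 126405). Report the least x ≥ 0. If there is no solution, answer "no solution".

gcd(39030, 126405):
126405 = 3·39030 + 9315
39030 = 4·9315 + 1770
9315 = 5·1770 + 465
1770 = 3·465 + 375
465 = 1·375 + 90
375 = 4·90 + 15
90 = 6·15 + 0
gcd = 15, but 15 ∤ 42652, so the congruence has no solution.

no solution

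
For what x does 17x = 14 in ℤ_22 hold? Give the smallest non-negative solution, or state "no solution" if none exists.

First find gcd(17, 22):
22 = 1*17 + 5
17 = 3*5 + 2
5 = 2*2 + 1
2 = 2*1 + 0
gcd = 1, so a unique solution mod 22 exists.
Back-substitute for the Bézout coefficients:
1 = 5 − 2·2
1 = −2·17 + 7·5
1 = 7·22 − 9·17
So 17·(-9) ≡ 1 (mod 22), giving 17⁻¹ ≡ 13.
x ≡ 17⁻¹·14 ≡ 13·14 ≡ 6 (mod 22).

6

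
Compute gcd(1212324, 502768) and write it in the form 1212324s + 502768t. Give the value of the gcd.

Apply Euclid's algorithm to 1212324 and 502768:
1212324 = 2*502768 + 206788
502768 = 2*206788 + 89192
206788 = 2*89192 + 28404
89192 = 3*28404 + 3980
28404 = 7*3980 + 544
3980 = 7*544 + 172
544 = 3*172 + 28
172 = 6*28 + 4
28 = 7*4 + 0
gcd(1212324, 502768) = 4.
Working backward:
4 = 172 − 6·28
4 = −6·544 + 19·172
4 = 19·3980 − 139·544
4 = −139·28404 + 992·3980
4 = 992·89192 − 3115·28404
4 = −3115·206788 + 7222·89192
4 = 7222·502768 − 17559·206788
4 = −17559·1212324 + 42340·502768
So 4 = (-17559)·1212324 + (42340)·502768.

4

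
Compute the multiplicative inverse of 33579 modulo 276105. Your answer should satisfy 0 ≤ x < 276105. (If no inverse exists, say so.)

no inverse exists

Compute gcd(33579, 276105):
276105 = 8×33579 + 7473
33579 = 4×7473 + 3687
7473 = 2×3687 + 99
3687 = 37×99 + 24
99 = 4×24 + 3
24 = 8×3 + 0
gcd(33579, 276105) = 3 ≠ 1, so 33579 has no multiplicative inverse modulo 276105.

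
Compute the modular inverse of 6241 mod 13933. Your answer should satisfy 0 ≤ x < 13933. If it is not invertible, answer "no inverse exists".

Extended Euclidean algorithm:
13933 = 2*6241 + 1451
6241 = 4*1451 + 437
1451 = 3*437 + 140
437 = 3*140 + 17
140 = 8*17 + 4
17 = 4*4 + 1
4 = 4*1 + 0
Since gcd(6241, 13933) = 1, back-substitute to write 1 as a combination:
1 = 17 − 4·4
1 = −4·140 + 33·17
1 = 33·437 − 103·140
1 = −103·1451 + 342·437
1 = 342·6241 − 1471·1451
1 = −1471·13933 + 3284·6241
So 6241·3284 ≡ 1 (mod 13933).

3284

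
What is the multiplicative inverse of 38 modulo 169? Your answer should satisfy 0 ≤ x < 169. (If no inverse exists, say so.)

Apply the Euclidean algorithm to 169 and 38:
169 = 4·38 + 17
38 = 2·17 + 4
17 = 4·4 + 1
4 = 4·1 + 0
The gcd is 1. Working backward:
1 = 17 − 4·4
1 = −4·38 + 9·17
1 = 9·169 − 40·38
Thus 38·(-40) ≡ 1 (mod 169); reducing, -40 mod 169 = 129.

129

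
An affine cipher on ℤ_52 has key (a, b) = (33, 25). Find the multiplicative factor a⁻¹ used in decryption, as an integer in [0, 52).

41

Run Euclid on (52, 33):
52 = 1*33 + 19
33 = 1*19 + 14
19 = 1*14 + 5
14 = 2*5 + 4
5 = 1*4 + 1
4 = 4*1 + 0
Since gcd(33, 52) = 1, back-substitute to write 1 as a combination:
1 = 5 − 4
1 = −14 + 3·5
1 = 3·19 − 4·14
1 = −4·33 + 7·19
1 = 7·52 − 11·33
Thus 33·(-11) ≡ 1 (mod 52); reducing, -11 mod 52 = 41.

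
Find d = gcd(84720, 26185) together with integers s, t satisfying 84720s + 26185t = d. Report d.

5

Apply Euclid's algorithm to 84720 and 26185:
84720 = 3·26185 + 6165
26185 = 4·6165 + 1525
6165 = 4·1525 + 65
1525 = 23·65 + 30
65 = 2·30 + 5
30 = 6·5 + 0
gcd(84720, 26185) = 5.
Working backward:
5 = 65 − 2·30
5 = −2·1525 + 47·65
5 = 47·6165 − 190·1525
5 = −190·26185 + 807·6165
5 = 807·84720 − 2611·26185
So 5 = (807)·84720 + (-2611)·26185.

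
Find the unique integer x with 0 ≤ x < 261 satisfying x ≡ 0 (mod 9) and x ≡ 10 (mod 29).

Write x = 0 + 9·k. Then 9·k ≡ 10 − 0 ≡ 10 (mod 29).
Need 9⁻¹ mod 29. Extended Euclid on (29, 9):
29 = 3×9 + 2
9 = 4×2 + 1
2 = 2×1 + 0
Back-substitute:
1 = 9 − 4·2
1 = −4·29 + 13·9
9⁻¹ ≡ 13 (mod 29), so k ≡ 13·10 ≡ 14 (mod 29).
x = 0 + 9·14 = 126.

126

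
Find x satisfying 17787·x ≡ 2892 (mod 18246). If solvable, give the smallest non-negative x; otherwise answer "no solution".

First find gcd(17787, 18246):
18246 = 1×17787 + 459
17787 = 38×459 + 345
459 = 1×345 + 114
345 = 3×114 + 3
114 = 38×3 + 0
gcd = 3 and 3 | 2892, so solutions exist. Divide through by 3: 5929x ≡ 964 (mod 6082).
Now find 5929⁻¹ mod 6082:
6082 = 1×5929 + 153
5929 = 38×153 + 115
153 = 1×115 + 38
115 = 3×38 + 1
38 = 38×1 + 0
Back-substitute:
1 = 115 − 3·38
1 = −3·153 + 4·115
1 = 4·5929 − 155·153
1 = −155·6082 + 159·5929
So 5929⁻¹ ≡ 159 (mod 6082).
Then x ≡ 159·964 ≡ 1226 (mod 6082); the smallest non-negative solution is x = 1226.

1226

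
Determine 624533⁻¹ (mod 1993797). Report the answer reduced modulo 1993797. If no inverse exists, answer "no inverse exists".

Compute gcd(624533, 1993797):
1993797 = 3·624533 + 120198
624533 = 5·120198 + 23543
120198 = 5·23543 + 2483
23543 = 9·2483 + 1196
2483 = 2·1196 + 91
1196 = 13·91 + 13
91 = 7·13 + 0
Since gcd = 13 > 1, 624533 is not a unit mod 1993797.

no inverse exists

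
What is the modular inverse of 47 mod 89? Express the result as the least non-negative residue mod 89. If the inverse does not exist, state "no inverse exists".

Apply the Euclidean algorithm to 89 and 47:
89 = 1×47 + 42
47 = 1×42 + 5
42 = 8×5 + 2
5 = 2×2 + 1
2 = 2×1 + 0
gcd = 1, so the inverse exists. Back-substitute:
1 = 5 − 2·2
1 = −2·42 + 17·5
1 = 17·47 − 19·42
1 = −19·89 + 36·47
So 47·36 ≡ 1 (mod 89).

36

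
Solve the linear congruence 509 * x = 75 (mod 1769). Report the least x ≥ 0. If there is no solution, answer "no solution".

21

First find gcd(509, 1769):
1769 = 3×509 + 242
509 = 2×242 + 25
242 = 9×25 + 17
25 = 1×17 + 8
17 = 2×8 + 1
8 = 8×1 + 0
gcd = 1, so a unique solution mod 1769 exists.
Back-substitute for the Bézout coefficients:
1 = 17 − 2·8
1 = −2·25 + 3·17
1 = 3·242 − 29·25
1 = −29·509 + 61·242
1 = 61·1769 − 212·509
So 509·(-212) ≡ 1 (mod 1769), giving 509⁻¹ ≡ 1557.
x ≡ 509⁻¹·75 ≡ 1557·75 ≡ 21 (mod 1769).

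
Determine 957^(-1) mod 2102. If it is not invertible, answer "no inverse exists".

Apply the Euclidean algorithm to 2102 and 957:
2102 = 2×957 + 188
957 = 5×188 + 17
188 = 11×17 + 1
17 = 17×1 + 0
Since gcd(957, 2102) = 1, back-substitute to write 1 as a combination:
1 = 188 − 11·17
1 = −11·957 + 56·188
1 = 56·2102 − 123·957
Thus 957·(-123) ≡ 1 (mod 2102); reducing, -123 mod 2102 = 1979.

1979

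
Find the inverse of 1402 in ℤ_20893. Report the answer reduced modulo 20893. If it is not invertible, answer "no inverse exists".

16318

Apply the Euclidean algorithm to 20893 and 1402:
20893 = 14*1402 + 1265
1402 = 1*1265 + 137
1265 = 9*137 + 32
137 = 4*32 + 9
32 = 3*9 + 5
9 = 1*5 + 4
5 = 1*4 + 1
4 = 4*1 + 0
Since gcd(1402, 20893) = 1, back-substitute to write 1 as a combination:
1 = 5 − 4
1 = −9 + 2·5
1 = 2·32 − 7·9
1 = −7·137 + 30·32
1 = 30·1265 − 277·137
1 = −277·1402 + 307·1265
1 = 307·20893 − 4575·1402
Hence 1402⁻¹ ≡ -4575 ≡ 16318 (mod 20893).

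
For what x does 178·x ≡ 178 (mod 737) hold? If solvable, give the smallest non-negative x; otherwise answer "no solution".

1

First find gcd(178, 737):
737 = 4×178 + 25
178 = 7×25 + 3
25 = 8×3 + 1
3 = 3×1 + 0
gcd = 1, so a unique solution mod 737 exists.
Back-substitute for the Bézout coefficients:
1 = 25 − 8·3
1 = −8·178 + 57·25
1 = 57·737 − 236·178
So 178·(-236) ≡ 1 (mod 737), giving 178⁻¹ ≡ 501.
x ≡ 178⁻¹·178 ≡ 501·178 ≡ 1 (mod 737).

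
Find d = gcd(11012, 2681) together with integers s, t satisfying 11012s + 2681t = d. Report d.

1

Euclidean algorithm:
11012 = 4×2681 + 288
2681 = 9×288 + 89
288 = 3×89 + 21
89 = 4×21 + 5
21 = 4×5 + 1
5 = 5×1 + 0
gcd(11012, 2681) = 1.
Back-substituting:
1 = 21 − 4·5
1 = −4·89 + 17·21
1 = 17·288 − 55·89
1 = −55·2681 + 512·288
1 = 512·11012 − 2103·2681
So 1 = (512)·11012 + (-2103)·2681.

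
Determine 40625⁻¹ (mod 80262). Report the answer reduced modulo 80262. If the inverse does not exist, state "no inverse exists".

Compute gcd(40625, 80262):
80262 = 1×40625 + 39637
40625 = 1×39637 + 988
39637 = 40×988 + 117
988 = 8×117 + 52
117 = 2×52 + 13
52 = 4×13 + 0
The gcd is 13, not 1, hence no inverse exists.

no inverse exists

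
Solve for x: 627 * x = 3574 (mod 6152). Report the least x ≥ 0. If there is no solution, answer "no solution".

4578

First find gcd(627, 6152):
6152 = 9×627 + 509
627 = 1×509 + 118
509 = 4×118 + 37
118 = 3×37 + 7
37 = 5×7 + 2
7 = 3×2 + 1
2 = 2×1 + 0
gcd = 1, so a unique solution mod 6152 exists.
Back-substitute for the Bézout coefficients:
1 = 7 − 3·2
1 = −3·37 + 16·7
1 = 16·118 − 51·37
1 = −51·509 + 220·118
1 = 220·627 − 271·509
1 = −271·6152 + 2659·627
So 627·(2659) ≡ 1 (mod 6152), giving 627⁻¹ ≡ 2659.
x ≡ 627⁻¹·3574 ≡ 2659·3574 ≡ 4578 (mod 6152).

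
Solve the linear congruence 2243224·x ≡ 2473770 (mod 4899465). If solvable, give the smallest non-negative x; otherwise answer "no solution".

1218315

First find gcd(2243224, 4899465):
4899465 = 2×2243224 + 413017
2243224 = 5×413017 + 178139
413017 = 2×178139 + 56739
178139 = 3×56739 + 7922
56739 = 7×7922 + 1285
7922 = 6×1285 + 212
1285 = 6×212 + 13
212 = 16×13 + 4
13 = 3×4 + 1
4 = 4×1 + 0
gcd = 1, so a unique solution mod 4899465 exists.
Back-substitute for the Bézout coefficients:
1 = 13 − 3·4
1 = −3·212 + 49·13
1 = 49·1285 − 297·212
1 = −297·7922 + 1831·1285
1 = 1831·56739 − 13114·7922
1 = −13114·178139 + 41173·56739
1 = 41173·413017 − 95460·178139
1 = −95460·2243224 + 518473·413017
1 = 518473·4899465 − 1132406·2243224
So 2243224·(-1132406) ≡ 1 (mod 4899465), giving 2243224⁻¹ ≡ 3767059.
x ≡ 2243224⁻¹·2473770 ≡ 3767059·2473770 ≡ 1218315 (mod 4899465).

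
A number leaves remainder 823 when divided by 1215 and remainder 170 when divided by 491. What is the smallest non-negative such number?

279058

Write x = 823 + 1215·k. Then 1215·k ≡ 170 − 823 ≡ 329 (mod 491).
Need 1215⁻¹ mod 491. Extended Euclid on (491, 233):
491 = 2·233 + 25
233 = 9·25 + 8
25 = 3·8 + 1
8 = 8·1 + 0
Back-substitute:
1 = 25 − 3·8
1 = −3·233 + 28·25
1 = 28·491 − 59·233
1215⁻¹ ≡ 432 (mod 491), so k ≡ 432·329 ≡ 229 (mod 491).
x = 823 + 1215·229 = 279058.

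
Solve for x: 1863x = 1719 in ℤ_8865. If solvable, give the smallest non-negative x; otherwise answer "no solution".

First find gcd(1863, 8865):
8865 = 4×1863 + 1413
1863 = 1×1413 + 450
1413 = 3×450 + 63
450 = 7×63 + 9
63 = 7×9 + 0
gcd = 9 and 9 | 1719, so solutions exist. Divide through by 9: 207x ≡ 191 (mod 985).
Now find 207⁻¹ mod 985:
985 = 4·207 + 157
207 = 1·157 + 50
157 = 3·50 + 7
50 = 7·7 + 1
7 = 7·1 + 0
Back-substitute:
1 = 50 − 7·7
1 = −7·157 + 22·50
1 = 22·207 − 29·157
1 = −29·985 + 138·207
So 207⁻¹ ≡ 138 (mod 985).
Then x ≡ 138·191 ≡ 748 (mod 985); the smallest non-negative solution is x = 748.

748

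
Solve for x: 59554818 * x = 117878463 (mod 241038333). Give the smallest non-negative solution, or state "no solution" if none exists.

First find gcd(59554818, 241038333):
241038333 = 4×59554818 + 2819061
59554818 = 21×2819061 + 354537
2819061 = 7×354537 + 337302
354537 = 1×337302 + 17235
337302 = 19×17235 + 9837
17235 = 1×9837 + 7398
9837 = 1×7398 + 2439
7398 = 3×2439 + 81
2439 = 30×81 + 9
81 = 9×9 + 0
gcd = 9 and 9 | 117878463, so solutions exist. Divide through by 9: 6617202x ≡ 13097607 (mod 26782037).
Now find 6617202⁻¹ mod 26782037:
26782037 = 4×6617202 + 313229
6617202 = 21×313229 + 39393
313229 = 7×39393 + 37478
39393 = 1×37478 + 1915
37478 = 19×1915 + 1093
1915 = 1×1093 + 822
1093 = 1×822 + 271
822 = 3×271 + 9
271 = 30×9 + 1
9 = 9×1 + 0
Back-substitute:
1 = 271 − 30·9
1 = −30·822 + 91·271
1 = 91·1093 − 121·822
1 = −121·1915 + 212·1093
1 = 212·37478 − 4149·1915
1 = −4149·39393 + 4361·37478
1 = 4361·313229 − 34676·39393
1 = −34676·6617202 + 732557·313229
1 = 732557·26782037 − 2964904·6617202
So 6617202·(-2964904) ≡ 1 (mod 26782037), i.e. 6617202⁻¹ ≡ 23817133.
Then x ≡ 23817133·13097607 ≡ 2804162 (mod 26782037); the smallest non-negative solution is x = 2804162.

2804162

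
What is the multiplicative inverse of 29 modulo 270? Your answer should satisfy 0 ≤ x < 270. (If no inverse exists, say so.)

149

gcd(270, 29) by repeated division:
270 = 9·29 + 9
29 = 3·9 + 2
9 = 4·2 + 1
2 = 2·1 + 0
The gcd is 1. Working backward:
1 = 9 − 4·2
1 = −4·29 + 13·9
1 = 13·270 − 121·29
Thus 29·(-121) ≡ 1 (mod 270); reducing, -121 mod 270 = 149.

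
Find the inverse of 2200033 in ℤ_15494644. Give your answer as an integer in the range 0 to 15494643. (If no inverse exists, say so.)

no inverse exists

Compute gcd(2200033, 15494644):
15494644 = 7×2200033 + 94413
2200033 = 23×94413 + 28534
94413 = 3×28534 + 8811
28534 = 3×8811 + 2101
8811 = 4×2101 + 407
2101 = 5×407 + 66
407 = 6×66 + 11
66 = 6×11 + 0
gcd(2200033, 15494644) = 11 ≠ 1, so 2200033 has no multiplicative inverse modulo 15494644.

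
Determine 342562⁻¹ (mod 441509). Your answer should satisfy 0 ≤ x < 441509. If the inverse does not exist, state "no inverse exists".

Run Euclid on (441509, 342562):
441509 = 1×342562 + 98947
342562 = 3×98947 + 45721
98947 = 2×45721 + 7505
45721 = 6×7505 + 691
7505 = 10×691 + 595
691 = 1×595 + 96
595 = 6×96 + 19
96 = 5×19 + 1
19 = 19×1 + 0
The gcd is 1. Working backward:
1 = 96 − 5·19
1 = −5·595 + 31·96
1 = 31·691 − 36·595
1 = −36·7505 + 391·691
1 = 391·45721 − 2382·7505
1 = −2382·98947 + 5155·45721
1 = 5155·342562 − 17847·98947
1 = −17847·441509 + 23002·342562
So 342562·23002 ≡ 1 (mod 441509).

23002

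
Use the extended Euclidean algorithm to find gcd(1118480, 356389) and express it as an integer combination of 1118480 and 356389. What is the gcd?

11

Euclidean algorithm:
1118480 = 3*356389 + 49313
356389 = 7*49313 + 11198
49313 = 4*11198 + 4521
11198 = 2*4521 + 2156
4521 = 2*2156 + 209
2156 = 10*209 + 66
209 = 3*66 + 11
66 = 6*11 + 0
gcd(1118480, 356389) = 11.
Working backward:
11 = 209 − 3·66
11 = −3·2156 + 31·209
11 = 31·4521 − 65·2156
11 = −65·11198 + 161·4521
11 = 161·49313 − 709·11198
11 = −709·356389 + 5124·49313
11 = 5124·1118480 − 16081·356389
So 11 = (5124)·1118480 + (-16081)·356389.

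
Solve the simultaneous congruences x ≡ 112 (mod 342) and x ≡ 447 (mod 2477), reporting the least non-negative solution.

Write x = 112 + 342·k. Then 342·k ≡ 447 − 112 ≡ 335 (mod 2477).
Need 342⁻¹ mod 2477. Extended Euclid on (2477, 342):
2477 = 7×342 + 83
342 = 4×83 + 10
83 = 8×10 + 3
10 = 3×3 + 1
3 = 3×1 + 0
Back-substitute:
1 = 10 − 3·3
1 = −3·83 + 25·10
1 = 25·342 − 103·83
1 = −103·2477 + 746·342
342⁻¹ ≡ 746 (mod 2477), so k ≡ 746·335 ≡ 2210 (mod 2477).
x = 112 + 342·2210 = 755932.

755932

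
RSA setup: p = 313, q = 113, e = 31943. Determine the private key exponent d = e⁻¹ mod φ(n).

3959

φ(n) = (p−1)(q−1) = 312·112 = 34944.
Need d with 31943·d ≡ 1 (mod 34944). Apply the extended Euclidean algorithm:
34944 = 1×31943 + 3001
31943 = 10×3001 + 1933
3001 = 1×1933 + 1068
1933 = 1×1068 + 865
1068 = 1×865 + 203
865 = 4×203 + 53
203 = 3×53 + 44
53 = 1×44 + 9
44 = 4×9 + 8
9 = 1×8 + 1
8 = 8×1 + 0
Back-substitute:
1 = 9 − 8
1 = −44 + 5·9
1 = 5·53 − 6·44
1 = −6·203 + 23·53
1 = 23·865 − 98·203
1 = −98·1068 + 121·865
1 = 121·1933 − 219·1068
1 = −219·3001 + 340·1933
1 = 340·31943 − 3619·3001
1 = −3619·34944 + 3959·31943
So 31943·3959 ≡ 1 (mod 34944), hence d = 3959.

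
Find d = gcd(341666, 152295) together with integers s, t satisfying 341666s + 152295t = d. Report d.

Repeated division:
341666 = 2*152295 + 37076
152295 = 4*37076 + 3991
37076 = 9*3991 + 1157
3991 = 3*1157 + 520
1157 = 2*520 + 117
520 = 4*117 + 52
117 = 2*52 + 13
52 = 4*13 + 0
gcd(341666, 152295) = 13.
Express as a combination:
13 = 117 − 2·52
13 = −2·520 + 9·117
13 = 9·1157 − 20·520
13 = −20·3991 + 69·1157
13 = 69·37076 − 641·3991
13 = −641·152295 + 2633·37076
13 = 2633·341666 − 5907·152295
So 13 = (2633)·341666 + (-5907)·152295.

13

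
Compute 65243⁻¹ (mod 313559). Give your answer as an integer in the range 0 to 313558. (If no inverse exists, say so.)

Apply the Euclidean algorithm to 313559 and 65243:
313559 = 4·65243 + 52587
65243 = 1·52587 + 12656
52587 = 4·12656 + 1963
12656 = 6·1963 + 878
1963 = 2·878 + 207
878 = 4·207 + 50
207 = 4·50 + 7
50 = 7·7 + 1
7 = 7·1 + 0
The gcd is 1. Working backward:
1 = 50 − 7·7
1 = −7·207 + 29·50
1 = 29·878 − 123·207
1 = −123·1963 + 275·878
1 = 275·12656 − 1773·1963
1 = −1773·52587 + 7367·12656
1 = 7367·65243 − 9140·52587
1 = −9140·313559 + 43927·65243
So 65243·43927 ≡ 1 (mod 313559).

43927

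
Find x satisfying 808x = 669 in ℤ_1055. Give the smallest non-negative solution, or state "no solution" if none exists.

First find gcd(808, 1055):
1055 = 1·808 + 247
808 = 3·247 + 67
247 = 3·67 + 46
67 = 1·46 + 21
46 = 2·21 + 4
21 = 5·4 + 1
4 = 4·1 + 0
gcd = 1, so a unique solution mod 1055 exists.
Back-substitute for the Bézout coefficients:
1 = 21 − 5·4
1 = −5·46 + 11·21
1 = 11·67 − 16·46
1 = −16·247 + 59·67
1 = 59·808 − 193·247
1 = −193·1055 + 252·808
So 808·(252) ≡ 1 (mod 1055), giving 808⁻¹ ≡ 252.
x ≡ 808⁻¹·669 ≡ 252·669 ≡ 843 (mod 1055).

843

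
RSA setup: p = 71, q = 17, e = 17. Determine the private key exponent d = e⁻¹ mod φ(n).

φ(n) = (p−1)(q−1) = 70·16 = 1120.
Need d with 17·d ≡ 1 (mod 1120). Apply the extended Euclidean algorithm:
1120 = 65×17 + 15
17 = 1×15 + 2
15 = 7×2 + 1
2 = 2×1 + 0
Back-substitute:
1 = 15 − 7·2
1 = −7·17 + 8·15
1 = 8·1120 − 527·17
So 17·(-527) ≡ 1 (mod 1120), hence d ≡ -527 ≡ 593 (mod 1120).

593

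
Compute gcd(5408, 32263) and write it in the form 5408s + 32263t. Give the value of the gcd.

1

Apply Euclid's algorithm to 32263 and 5408:
32263 = 5·5408 + 5223
5408 = 1·5223 + 185
5223 = 28·185 + 43
185 = 4·43 + 13
43 = 3·13 + 4
13 = 3·4 + 1
4 = 4·1 + 0
gcd(5408, 32263) = 1.
Working backward:
1 = 13 − 3·4
1 = −3·43 + 10·13
1 = 10·185 − 43·43
1 = −43·5223 + 1214·185
1 = 1214·5408 − 1257·5223
1 = −1257·32263 + 7499·5408
So 1 = (-1257)·32263 + (7499)·5408.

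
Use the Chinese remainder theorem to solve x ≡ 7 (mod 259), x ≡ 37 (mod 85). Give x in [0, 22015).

Write x = 7 + 259·k. Then 259·k ≡ 37 − 7 ≡ 30 (mod 85).
Need 259⁻¹ mod 85. Extended Euclid on (85, 4):
85 = 21×4 + 1
4 = 4×1 + 0
Back-substitute:
1 = 85 − 21·4
259⁻¹ ≡ 64 (mod 85), so k ≡ 64·30 ≡ 50 (mod 85).
x = 7 + 259·50 = 12957.

12957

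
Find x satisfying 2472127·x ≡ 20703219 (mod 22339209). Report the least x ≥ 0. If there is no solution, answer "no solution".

3503361

First find gcd(2472127, 22339209):
22339209 = 9*2472127 + 90066
2472127 = 27*90066 + 40345
90066 = 2*40345 + 9376
40345 = 4*9376 + 2841
9376 = 3*2841 + 853
2841 = 3*853 + 282
853 = 3*282 + 7
282 = 40*7 + 2
7 = 3*2 + 1
2 = 2*1 + 0
gcd = 1, so a unique solution mod 22339209 exists.
Back-substitute for the Bézout coefficients:
1 = 7 − 3·2
1 = −3·282 + 121·7
1 = 121·853 − 366·282
1 = −366·2841 + 1219·853
1 = 1219·9376 − 4023·2841
1 = −4023·40345 + 17311·9376
1 = 17311·90066 − 38645·40345
1 = −38645·2472127 + 1060726·90066
1 = 1060726·22339209 − 9585179·2472127
So 2472127·(-9585179) ≡ 1 (mod 22339209), giving 2472127⁻¹ ≡ 12754030.
x ≡ 2472127⁻¹·20703219 ≡ 12754030·20703219 ≡ 3503361 (mod 22339209).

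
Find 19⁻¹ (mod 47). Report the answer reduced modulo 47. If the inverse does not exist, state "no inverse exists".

5

Apply the Euclidean algorithm to 47 and 19:
47 = 2·19 + 9
19 = 2·9 + 1
9 = 9·1 + 0
Since gcd(19, 47) = 1, back-substitute to write 1 as a combination:
1 = 19 − 2·9
1 = −2·47 + 5·19
So 19·5 ≡ 1 (mod 47).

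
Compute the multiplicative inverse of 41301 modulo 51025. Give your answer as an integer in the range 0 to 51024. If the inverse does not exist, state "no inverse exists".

no inverse exists

Compute gcd(41301, 51025):
51025 = 1×41301 + 9724
41301 = 4×9724 + 2405
9724 = 4×2405 + 104
2405 = 23×104 + 13
104 = 8×13 + 0
The gcd is 13, not 1, hence no inverse exists.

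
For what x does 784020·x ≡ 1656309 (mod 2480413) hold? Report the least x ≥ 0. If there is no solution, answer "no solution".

First find gcd(784020, 2480413):
2480413 = 3*784020 + 128353
784020 = 6*128353 + 13902
128353 = 9*13902 + 3235
13902 = 4*3235 + 962
3235 = 3*962 + 349
962 = 2*349 + 264
349 = 1*264 + 85
264 = 3*85 + 9
85 = 9*9 + 4
9 = 2*4 + 1
4 = 4*1 + 0
gcd = 1, so a unique solution mod 2480413 exists.
Back-substitute for the Bézout coefficients:
1 = 9 − 2·4
1 = −2·85 + 19·9
1 = 19·264 − 59·85
1 = −59·349 + 78·264
1 = 78·962 − 215·349
1 = −215·3235 + 723·962
1 = 723·13902 − 3107·3235
1 = −3107·128353 + 28686·13902
1 = 28686·784020 − 175223·128353
1 = −175223·2480413 + 554355·784020
So 784020·(554355) ≡ 1 (mod 2480413), giving 784020⁻¹ ≡ 554355.
x ≡ 784020⁻¹·1656309 ≡ 554355·1656309 ≡ 1254246 (mod 2480413).

1254246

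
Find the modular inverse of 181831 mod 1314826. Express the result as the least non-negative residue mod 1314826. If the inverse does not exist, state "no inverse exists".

Run Euclid on (1314826, 181831):
1314826 = 7*181831 + 42009
181831 = 4*42009 + 13795
42009 = 3*13795 + 624
13795 = 22*624 + 67
624 = 9*67 + 21
67 = 3*21 + 4
21 = 5*4 + 1
4 = 4*1 + 0
Since gcd(181831, 1314826) = 1, back-substitute to write 1 as a combination:
1 = 21 − 5·4
1 = −5·67 + 16·21
1 = 16·624 − 149·67
1 = −149·13795 + 3294·624
1 = 3294·42009 − 10031·13795
1 = −10031·181831 + 43418·42009
1 = 43418·1314826 − 313957·181831
Thus 181831·(-313957) ≡ 1 (mod 1314826); reducing, -313957 mod 1314826 = 1000869.

1000869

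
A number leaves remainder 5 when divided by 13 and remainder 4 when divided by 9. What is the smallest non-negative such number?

31

Write x = 5 + 13·k. Then 13·k ≡ 4 − 5 ≡ 8 (mod 9).
Need 13⁻¹ mod 9. Extended Euclid on (9, 4):
9 = 2·4 + 1
4 = 4·1 + 0
Back-substitute:
1 = 9 − 2·4
13⁻¹ ≡ 7 (mod 9), so k ≡ 7·8 ≡ 2 (mod 9).
x = 5 + 13·2 = 31.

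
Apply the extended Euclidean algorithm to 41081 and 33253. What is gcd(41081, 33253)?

Apply Euclid's algorithm to 41081 and 33253:
41081 = 1×33253 + 7828
33253 = 4×7828 + 1941
7828 = 4×1941 + 64
1941 = 30×64 + 21
64 = 3×21 + 1
21 = 21×1 + 0
gcd(41081, 33253) = 1.
Working backward:
1 = 64 − 3·21
1 = −3·1941 + 91·64
1 = 91·7828 − 367·1941
1 = −367·33253 + 1559·7828
1 = 1559·41081 − 1926·33253
So 1 = (1559)·41081 + (-1926)·33253.

1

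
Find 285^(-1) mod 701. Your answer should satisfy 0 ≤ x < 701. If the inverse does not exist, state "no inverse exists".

305

Extended Euclidean algorithm:
701 = 2×285 + 131
285 = 2×131 + 23
131 = 5×23 + 16
23 = 1×16 + 7
16 = 2×7 + 2
7 = 3×2 + 1
2 = 2×1 + 0
The gcd is 1. Working backward:
1 = 7 − 3·2
1 = −3·16 + 7·7
1 = 7·23 − 10·16
1 = −10·131 + 57·23
1 = 57·285 − 124·131
1 = −124·701 + 305·285
So 285·305 ≡ 1 (mod 701).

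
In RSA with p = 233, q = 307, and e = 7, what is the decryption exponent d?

φ(n) = (p−1)(q−1) = 232·306 = 70992.
Need d with 7·d ≡ 1 (mod 70992). Apply the extended Euclidean algorithm:
70992 = 10141·7 + 5
7 = 1·5 + 2
5 = 2·2 + 1
2 = 2·1 + 0
Back-substitute:
1 = 5 − 2·2
1 = −2·7 + 3·5
1 = 3·70992 − 30425·7
So 7·(-30425) ≡ 1 (mod 70992), hence d ≡ -30425 ≡ 40567 (mod 70992).

40567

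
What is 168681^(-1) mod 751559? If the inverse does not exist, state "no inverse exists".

Extended Euclidean algorithm:
751559 = 4*168681 + 76835
168681 = 2*76835 + 15011
76835 = 5*15011 + 1780
15011 = 8*1780 + 771
1780 = 2*771 + 238
771 = 3*238 + 57
238 = 4*57 + 10
57 = 5*10 + 7
10 = 1*7 + 3
7 = 2*3 + 1
3 = 3*1 + 0
The gcd is 1. Working backward:
1 = 7 − 2·3
1 = −2·10 + 3·7
1 = 3·57 − 17·10
1 = −17·238 + 71·57
1 = 71·771 − 230·238
1 = −230·1780 + 531·771
1 = 531·15011 − 4478·1780
1 = −4478·76835 + 22921·15011
1 = 22921·168681 − 50320·76835
1 = −50320·751559 + 224201·168681
So 168681·224201 ≡ 1 (mod 751559).

224201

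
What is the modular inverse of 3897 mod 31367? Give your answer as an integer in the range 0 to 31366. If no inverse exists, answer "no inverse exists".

Extended Euclidean algorithm:
31367 = 8*3897 + 191
3897 = 20*191 + 77
191 = 2*77 + 37
77 = 2*37 + 3
37 = 12*3 + 1
3 = 3*1 + 0
gcd = 1, so the inverse exists. Back-substitute:
1 = 37 − 12·3
1 = −12·77 + 25·37
1 = 25·191 − 62·77
1 = −62·3897 + 1265·191
1 = 1265·31367 − 10182·3897
Thus 3897·(-10182) ≡ 1 (mod 31367); reducing, -10182 mod 31367 = 21185.

21185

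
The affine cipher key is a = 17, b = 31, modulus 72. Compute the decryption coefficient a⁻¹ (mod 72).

17

gcd(72, 17) by repeated division:
72 = 4×17 + 4
17 = 4×4 + 1
4 = 4×1 + 0
Since gcd(17, 72) = 1, back-substitute to write 1 as a combination:
1 = 17 − 4·4
1 = −4·72 + 17·17
So 17·17 ≡ 1 (mod 72).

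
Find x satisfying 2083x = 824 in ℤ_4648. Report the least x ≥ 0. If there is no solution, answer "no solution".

First find gcd(2083, 4648):
4648 = 2×2083 + 482
2083 = 4×482 + 155
482 = 3×155 + 17
155 = 9×17 + 2
17 = 8×2 + 1
2 = 2×1 + 0
gcd = 1, so a unique solution mod 4648 exists.
Back-substitute for the Bézout coefficients:
1 = 17 − 8·2
1 = −8·155 + 73·17
1 = 73·482 − 227·155
1 = −227·2083 + 981·482
1 = 981·4648 − 2189·2083
So 2083·(-2189) ≡ 1 (mod 4648), giving 2083⁻¹ ≡ 2459.
x ≡ 2083⁻¹·824 ≡ 2459·824 ≡ 4336 (mod 4648).

4336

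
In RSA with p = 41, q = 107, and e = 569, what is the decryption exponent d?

φ(n) = (p−1)(q−1) = 40·106 = 4240.
Need d with 569·d ≡ 1 (mod 4240). Apply the extended Euclidean algorithm:
4240 = 7·569 + 257
569 = 2·257 + 55
257 = 4·55 + 37
55 = 1·37 + 18
37 = 2·18 + 1
18 = 18·1 + 0
Back-substitute:
1 = 37 − 2·18
1 = −2·55 + 3·37
1 = 3·257 − 14·55
1 = −14·569 + 31·257
1 = 31·4240 − 231·569
So 569·(-231) ≡ 1 (mod 4240), hence d ≡ -231 ≡ 4009 (mod 4240).

4009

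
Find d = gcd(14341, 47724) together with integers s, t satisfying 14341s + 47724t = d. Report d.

Apply Euclid's algorithm to 47724 and 14341:
47724 = 3*14341 + 4701
14341 = 3*4701 + 238
4701 = 19*238 + 179
238 = 1*179 + 59
179 = 3*59 + 2
59 = 29*2 + 1
2 = 2*1 + 0
gcd(14341, 47724) = 1.
Working backward:
1 = 59 − 29·2
1 = −29·179 + 88·59
1 = 88·238 − 117·179
1 = −117·4701 + 2311·238
1 = 2311·14341 − 7050·4701
1 = −7050·47724 + 23461·14341
So 1 = (-7050)·47724 + (23461)·14341.

1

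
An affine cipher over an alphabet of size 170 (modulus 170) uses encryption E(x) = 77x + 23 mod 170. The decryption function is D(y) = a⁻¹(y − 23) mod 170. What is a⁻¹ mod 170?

53

Extended Euclidean algorithm:
170 = 2·77 + 16
77 = 4·16 + 13
16 = 1·13 + 3
13 = 4·3 + 1
3 = 3·1 + 0
Since gcd(77, 170) = 1, back-substitute to write 1 as a combination:
1 = 13 − 4·3
1 = −4·16 + 5·13
1 = 5·77 − 24·16
1 = −24·170 + 53·77
So 77·53 ≡ 1 (mod 170).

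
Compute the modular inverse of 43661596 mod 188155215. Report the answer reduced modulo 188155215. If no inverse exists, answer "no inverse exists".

179698111

Apply the Euclidean algorithm to 188155215 and 43661596:
188155215 = 4×43661596 + 13508831
43661596 = 3×13508831 + 3135103
13508831 = 4×3135103 + 968419
3135103 = 3×968419 + 229846
968419 = 4×229846 + 49035
229846 = 4×49035 + 33706
49035 = 1×33706 + 15329
33706 = 2×15329 + 3048
15329 = 5×3048 + 89
3048 = 34×89 + 22
89 = 4×22 + 1
22 = 22×1 + 0
The gcd is 1. Working backward:
1 = 89 − 4·22
1 = −4·3048 + 137·89
1 = 137·15329 − 689·3048
1 = −689·33706 + 1515·15329
1 = 1515·49035 − 2204·33706
1 = −2204·229846 + 10331·49035
1 = 10331·968419 − 43528·229846
1 = −43528·3135103 + 140915·968419
1 = 140915·13508831 − 607188·3135103
1 = −607188·43661596 + 1962479·13508831
1 = 1962479·188155215 − 8457104·43661596
Hence 43661596⁻¹ ≡ -8457104 ≡ 179698111 (mod 188155215).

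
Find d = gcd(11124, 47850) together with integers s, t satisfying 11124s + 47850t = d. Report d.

6

Repeated division:
47850 = 4×11124 + 3354
11124 = 3×3354 + 1062
3354 = 3×1062 + 168
1062 = 6×168 + 54
168 = 3×54 + 6
54 = 9×6 + 0
gcd(11124, 47850) = 6.
Express as a combination:
6 = 168 − 3·54
6 = −3·1062 + 19·168
6 = 19·3354 − 60·1062
6 = −60·11124 + 199·3354
6 = 199·47850 − 856·11124
So 6 = (199)·47850 + (-856)·11124.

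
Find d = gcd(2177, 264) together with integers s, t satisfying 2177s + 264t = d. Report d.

Repeated division:
2177 = 8·264 + 65
264 = 4·65 + 4
65 = 16·4 + 1
4 = 4·1 + 0
gcd(2177, 264) = 1.
Express as a combination:
1 = 65 − 16·4
1 = −16·264 + 65·65
1 = 65·2177 − 536·264
So 1 = (65)·2177 + (-536)·264.

1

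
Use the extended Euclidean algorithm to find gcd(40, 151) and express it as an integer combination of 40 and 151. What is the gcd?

Euclidean algorithm:
151 = 3×40 + 31
40 = 1×31 + 9
31 = 3×9 + 4
9 = 2×4 + 1
4 = 4×1 + 0
gcd(40, 151) = 1.
Back-substituting:
1 = 9 − 2·4
1 = −2·31 + 7·9
1 = 7·40 − 9·31
1 = −9·151 + 34·40
So 1 = (-9)·151 + (34)·40.

1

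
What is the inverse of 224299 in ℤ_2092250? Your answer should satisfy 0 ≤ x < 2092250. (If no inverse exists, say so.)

Run Euclid on (2092250, 224299):
2092250 = 9×224299 + 73559
224299 = 3×73559 + 3622
73559 = 20×3622 + 1119
3622 = 3×1119 + 265
1119 = 4×265 + 59
265 = 4×59 + 29
59 = 2×29 + 1
29 = 29×1 + 0
Since gcd(224299, 2092250) = 1, back-substitute to write 1 as a combination:
1 = 59 − 2·29
1 = −2·265 + 9·59
1 = 9·1119 − 38·265
1 = −38·3622 + 123·1119
1 = 123·73559 − 2498·3622
1 = −2498·224299 + 7617·73559
1 = 7617·2092250 − 71051·224299
Thus 224299·(-71051) ≡ 1 (mod 2092250); reducing, -71051 mod 2092250 = 2021199.

2021199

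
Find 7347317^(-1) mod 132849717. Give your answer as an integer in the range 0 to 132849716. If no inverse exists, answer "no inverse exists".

Extended Euclidean algorithm:
132849717 = 18×7347317 + 598011
7347317 = 12×598011 + 171185
598011 = 3×171185 + 84456
171185 = 2×84456 + 2273
84456 = 37×2273 + 355
2273 = 6×355 + 143
355 = 2×143 + 69
143 = 2×69 + 5
69 = 13×5 + 4
5 = 1×4 + 1
4 = 4×1 + 0
Since gcd(7347317, 132849717) = 1, back-substitute to write 1 as a combination:
1 = 5 − 4
1 = −69 + 14·5
1 = 14·143 − 29·69
1 = −29·355 + 72·143
1 = 72·2273 − 461·355
1 = −461·84456 + 17129·2273
1 = 17129·171185 − 34719·84456
1 = −34719·598011 + 121286·171185
1 = 121286·7347317 − 1490151·598011
1 = −1490151·132849717 + 26944004·7347317
So 7347317·26944004 ≡ 1 (mod 132849717).

26944004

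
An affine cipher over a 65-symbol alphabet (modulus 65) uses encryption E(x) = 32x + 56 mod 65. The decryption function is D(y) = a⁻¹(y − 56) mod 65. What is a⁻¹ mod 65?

63

Extended Euclidean algorithm:
65 = 2·32 + 1
32 = 32·1 + 0
Since gcd(32, 65) = 1, back-substitute to write 1 as a combination:
1 = 65 − 2·32
So 32·(-2) ≡ 1 (mod 65), and -2 ≡ 63 (mod 65).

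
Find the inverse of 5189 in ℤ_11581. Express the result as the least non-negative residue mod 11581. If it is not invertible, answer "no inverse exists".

2734

gcd(11581, 5189) by repeated division:
11581 = 2×5189 + 1203
5189 = 4×1203 + 377
1203 = 3×377 + 72
377 = 5×72 + 17
72 = 4×17 + 4
17 = 4×4 + 1
4 = 4×1 + 0
gcd = 1, so the inverse exists. Back-substitute:
1 = 17 − 4·4
1 = −4·72 + 17·17
1 = 17·377 − 89·72
1 = −89·1203 + 284·377
1 = 284·5189 − 1225·1203
1 = −1225·11581 + 2734·5189
So 5189·2734 ≡ 1 (mod 11581).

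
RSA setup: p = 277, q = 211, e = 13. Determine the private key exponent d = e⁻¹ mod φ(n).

φ(n) = (p−1)(q−1) = 276·210 = 57960.
Need d with 13·d ≡ 1 (mod 57960). Apply the extended Euclidean algorithm:
57960 = 4458·13 + 6
13 = 2·6 + 1
6 = 6·1 + 0
Back-substitute:
1 = 13 − 2·6
1 = −2·57960 + 8917·13
So 13·8917 ≡ 1 (mod 57960), hence d = 8917.

8917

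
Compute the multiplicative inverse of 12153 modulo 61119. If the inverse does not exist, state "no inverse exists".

Compute gcd(12153, 61119):
61119 = 5×12153 + 354
12153 = 34×354 + 117
354 = 3×117 + 3
117 = 39×3 + 0
gcd(12153, 61119) = 3 ≠ 1, so 12153 has no multiplicative inverse modulo 61119.

no inverse exists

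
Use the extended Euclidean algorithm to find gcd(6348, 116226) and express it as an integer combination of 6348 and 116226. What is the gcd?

6

Apply Euclid's algorithm to 116226 and 6348:
116226 = 18×6348 + 1962
6348 = 3×1962 + 462
1962 = 4×462 + 114
462 = 4×114 + 6
114 = 19×6 + 0
gcd(6348, 116226) = 6.
Back-substituting:
6 = 462 − 4·114
6 = −4·1962 + 17·462
6 = 17·6348 − 55·1962
6 = −55·116226 + 1007·6348
So 6 = (-55)·116226 + (1007)·6348.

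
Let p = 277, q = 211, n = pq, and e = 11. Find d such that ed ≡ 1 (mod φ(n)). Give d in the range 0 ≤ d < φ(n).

φ(n) = (p−1)(q−1) = 276·210 = 57960.
Need d with 11·d ≡ 1 (mod 57960). Apply the extended Euclidean algorithm:
57960 = 5269*11 + 1
11 = 11*1 + 0
Back-substitute:
1 = 57960 − 5269·11
So 11·(-5269) ≡ 1 (mod 57960), hence d ≡ -5269 ≡ 52691 (mod 57960).

52691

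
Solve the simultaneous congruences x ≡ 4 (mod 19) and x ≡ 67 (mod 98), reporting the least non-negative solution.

Write x = 4 + 19·k. Then 19·k ≡ 67 − 4 ≡ 63 (mod 98).
Need 19⁻¹ mod 98. Extended Euclid on (98, 19):
98 = 5·19 + 3
19 = 6·3 + 1
3 = 3·1 + 0
Back-substitute:
1 = 19 − 6·3
1 = −6·98 + 31·19
19⁻¹ ≡ 31 (mod 98), so k ≡ 31·63 ≡ 91 (mod 98).
x = 4 + 19·91 = 1733.

1733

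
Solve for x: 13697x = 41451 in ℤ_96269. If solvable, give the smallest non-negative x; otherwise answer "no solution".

59239

First find gcd(13697, 96269):
96269 = 7·13697 + 390
13697 = 35·390 + 47
390 = 8·47 + 14
47 = 3·14 + 5
14 = 2·5 + 4
5 = 1·4 + 1
4 = 4·1 + 0
gcd = 1, so a unique solution mod 96269 exists.
Back-substitute for the Bézout coefficients:
1 = 5 − 4
1 = −14 + 3·5
1 = 3·47 − 10·14
1 = −10·390 + 83·47
1 = 83·13697 − 2915·390
1 = −2915·96269 + 20488·13697
So 13697·(20488) ≡ 1 (mod 96269), giving 13697⁻¹ ≡ 20488.
x ≡ 13697⁻¹·41451 ≡ 20488·41451 ≡ 59239 (mod 96269).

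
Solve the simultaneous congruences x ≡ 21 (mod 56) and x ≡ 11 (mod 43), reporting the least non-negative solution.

1645

Write x = 21 + 56·k. Then 56·k ≡ 11 − 21 ≡ 33 (mod 43).
Need 56⁻¹ mod 43. Extended Euclid on (43, 13):
43 = 3×13 + 4
13 = 3×4 + 1
4 = 4×1 + 0
Back-substitute:
1 = 13 − 3·4
1 = −3·43 + 10·13
56⁻¹ ≡ 10 (mod 43), so k ≡ 10·33 ≡ 29 (mod 43).
x = 21 + 56·29 = 1645.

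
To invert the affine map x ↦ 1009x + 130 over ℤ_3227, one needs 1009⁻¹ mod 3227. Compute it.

Apply the Euclidean algorithm to 3227 and 1009:
3227 = 3*1009 + 200
1009 = 5*200 + 9
200 = 22*9 + 2
9 = 4*2 + 1
2 = 2*1 + 0
Since gcd(1009, 3227) = 1, back-substitute to write 1 as a combination:
1 = 9 − 4·2
1 = −4·200 + 89·9
1 = 89·1009 − 449·200
1 = −449·3227 + 1436·1009
So 1009·1436 ≡ 1 (mod 3227).

1436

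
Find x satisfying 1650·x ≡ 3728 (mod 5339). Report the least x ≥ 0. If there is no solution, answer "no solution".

First find gcd(1650, 5339):
5339 = 3×1650 + 389
1650 = 4×389 + 94
389 = 4×94 + 13
94 = 7×13 + 3
13 = 4×3 + 1
3 = 3×1 + 0
gcd = 1, so a unique solution mod 5339 exists.
Back-substitute for the Bézout coefficients:
1 = 13 − 4·3
1 = −4·94 + 29·13
1 = 29·389 − 120·94
1 = −120·1650 + 509·389
1 = 509·5339 − 1647·1650
So 1650·(-1647) ≡ 1 (mod 5339), giving 1650⁻¹ ≡ 3692.
x ≡ 1650⁻¹·3728 ≡ 3692·3728 ≡ 5173 (mod 5339).

5173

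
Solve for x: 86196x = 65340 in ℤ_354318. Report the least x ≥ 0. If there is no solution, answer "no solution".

First find gcd(86196, 354318):
354318 = 4·86196 + 9534
86196 = 9·9534 + 390
9534 = 24·390 + 174
390 = 2·174 + 42
174 = 4·42 + 6
42 = 7·6 + 0
gcd = 6 and 6 | 65340, so solutions exist. Divide through by 6: 14366x ≡ 10890 (mod 59053).
Now find 14366⁻¹ mod 59053:
59053 = 4×14366 + 1589
14366 = 9×1589 + 65
1589 = 24×65 + 29
65 = 2×29 + 7
29 = 4×7 + 1
7 = 7×1 + 0
Back-substitute:
1 = 29 − 4·7
1 = −4·65 + 9·29
1 = 9·1589 − 220·65
1 = −220·14366 + 1989·1589
1 = 1989·59053 − 8176·14366
So 14366·(-8176) ≡ 1 (mod 59053), i.e. 14366⁻¹ ≡ 50877.
Then x ≡ 50877·10890 ≡ 15284 (mod 59053); the smallest non-negative solution is x = 15284.

15284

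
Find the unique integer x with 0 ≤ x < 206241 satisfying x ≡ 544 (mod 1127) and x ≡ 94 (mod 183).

132403

Write x = 544 + 1127·k. Then 1127·k ≡ 94 − 544 ≡ 99 (mod 183).
Need 1127⁻¹ mod 183. Extended Euclid on (183, 29):
183 = 6*29 + 9
29 = 3*9 + 2
9 = 4*2 + 1
2 = 2*1 + 0
Back-substitute:
1 = 9 − 4·2
1 = −4·29 + 13·9
1 = 13·183 − 82·29
1127⁻¹ ≡ 101 (mod 183), so k ≡ 101·99 ≡ 117 (mod 183).
x = 544 + 1127·117 = 132403.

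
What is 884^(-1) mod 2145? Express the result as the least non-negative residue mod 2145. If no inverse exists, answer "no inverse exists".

no inverse exists

Euclidean algorithm on 2145, 884:
2145 = 2*884 + 377
884 = 2*377 + 130
377 = 2*130 + 117
130 = 1*117 + 13
117 = 9*13 + 0
gcd(884, 2145) = 13 ≠ 1, so 884 has no multiplicative inverse modulo 2145.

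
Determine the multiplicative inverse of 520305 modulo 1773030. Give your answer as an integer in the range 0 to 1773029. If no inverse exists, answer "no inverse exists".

Euclidean algorithm on 1773030, 520305:
1773030 = 3·520305 + 212115
520305 = 2·212115 + 96075
212115 = 2·96075 + 19965
96075 = 4·19965 + 16215
19965 = 1·16215 + 3750
16215 = 4·3750 + 1215
3750 = 3·1215 + 105
1215 = 11·105 + 60
105 = 1·60 + 45
60 = 1·45 + 15
45 = 3·15 + 0
gcd(520305, 1773030) = 15 ≠ 1, so 520305 has no multiplicative inverse modulo 1773030.

no inverse exists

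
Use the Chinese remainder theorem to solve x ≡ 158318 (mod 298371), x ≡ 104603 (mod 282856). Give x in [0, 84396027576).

28910816363

Write x = 158318 + 298371·k. Then 298371·k ≡ 104603 − 158318 ≡ 229141 (mod 282856).
Need 298371⁻¹ mod 282856. Extended Euclid on (282856, 15515):
282856 = 18·15515 + 3586
15515 = 4·3586 + 1171
3586 = 3·1171 + 73
1171 = 16·73 + 3
73 = 24·3 + 1
3 = 3·1 + 0
Back-substitute:
1 = 73 − 24·3
1 = −24·1171 + 385·73
1 = 385·3586 − 1179·1171
1 = −1179·15515 + 5101·3586
1 = 5101·282856 − 92997·15515
298371⁻¹ ≡ 189859 (mod 282856), so k ≡ 189859·229141 ≡ 96895 (mod 282856).
x = 158318 + 298371·96895 = 28910816363.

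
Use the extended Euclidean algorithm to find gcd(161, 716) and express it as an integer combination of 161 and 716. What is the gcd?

1

Apply Euclid's algorithm to 716 and 161:
716 = 4×161 + 72
161 = 2×72 + 17
72 = 4×17 + 4
17 = 4×4 + 1
4 = 4×1 + 0
gcd(161, 716) = 1.
Back-substituting:
1 = 17 − 4·4
1 = −4·72 + 17·17
1 = 17·161 − 38·72
1 = −38·716 + 169·161
So 1 = (-38)·716 + (169)·161.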